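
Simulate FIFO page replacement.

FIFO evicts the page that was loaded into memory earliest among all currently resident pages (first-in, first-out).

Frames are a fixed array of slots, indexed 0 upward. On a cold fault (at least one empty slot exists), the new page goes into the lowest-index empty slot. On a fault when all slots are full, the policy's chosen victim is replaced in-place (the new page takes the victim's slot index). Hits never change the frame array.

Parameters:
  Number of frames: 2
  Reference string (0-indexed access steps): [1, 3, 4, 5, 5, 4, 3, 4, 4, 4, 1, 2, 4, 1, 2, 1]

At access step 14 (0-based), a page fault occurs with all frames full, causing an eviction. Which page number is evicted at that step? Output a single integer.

Step 0: ref 1 -> FAULT, frames=[1,-]
Step 1: ref 3 -> FAULT, frames=[1,3]
Step 2: ref 4 -> FAULT, evict 1, frames=[4,3]
Step 3: ref 5 -> FAULT, evict 3, frames=[4,5]
Step 4: ref 5 -> HIT, frames=[4,5]
Step 5: ref 4 -> HIT, frames=[4,5]
Step 6: ref 3 -> FAULT, evict 4, frames=[3,5]
Step 7: ref 4 -> FAULT, evict 5, frames=[3,4]
Step 8: ref 4 -> HIT, frames=[3,4]
Step 9: ref 4 -> HIT, frames=[3,4]
Step 10: ref 1 -> FAULT, evict 3, frames=[1,4]
Step 11: ref 2 -> FAULT, evict 4, frames=[1,2]
Step 12: ref 4 -> FAULT, evict 1, frames=[4,2]
Step 13: ref 1 -> FAULT, evict 2, frames=[4,1]
Step 14: ref 2 -> FAULT, evict 4, frames=[2,1]
At step 14: evicted page 4

Answer: 4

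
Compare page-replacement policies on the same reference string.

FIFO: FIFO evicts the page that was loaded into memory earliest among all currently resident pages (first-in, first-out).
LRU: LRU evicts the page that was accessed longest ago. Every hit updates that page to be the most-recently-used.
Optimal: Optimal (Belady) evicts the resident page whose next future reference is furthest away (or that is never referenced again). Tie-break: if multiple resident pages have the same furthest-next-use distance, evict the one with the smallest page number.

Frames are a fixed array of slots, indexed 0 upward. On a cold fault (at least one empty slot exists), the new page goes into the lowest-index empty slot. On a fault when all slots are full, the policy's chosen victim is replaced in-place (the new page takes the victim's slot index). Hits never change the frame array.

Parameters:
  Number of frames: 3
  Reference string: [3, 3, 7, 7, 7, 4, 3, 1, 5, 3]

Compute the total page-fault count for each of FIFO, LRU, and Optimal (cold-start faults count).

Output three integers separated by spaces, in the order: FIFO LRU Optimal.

--- FIFO ---
  step 0: ref 3 -> FAULT, frames=[3,-,-] (faults so far: 1)
  step 1: ref 3 -> HIT, frames=[3,-,-] (faults so far: 1)
  step 2: ref 7 -> FAULT, frames=[3,7,-] (faults so far: 2)
  step 3: ref 7 -> HIT, frames=[3,7,-] (faults so far: 2)
  step 4: ref 7 -> HIT, frames=[3,7,-] (faults so far: 2)
  step 5: ref 4 -> FAULT, frames=[3,7,4] (faults so far: 3)
  step 6: ref 3 -> HIT, frames=[3,7,4] (faults so far: 3)
  step 7: ref 1 -> FAULT, evict 3, frames=[1,7,4] (faults so far: 4)
  step 8: ref 5 -> FAULT, evict 7, frames=[1,5,4] (faults so far: 5)
  step 9: ref 3 -> FAULT, evict 4, frames=[1,5,3] (faults so far: 6)
  FIFO total faults: 6
--- LRU ---
  step 0: ref 3 -> FAULT, frames=[3,-,-] (faults so far: 1)
  step 1: ref 3 -> HIT, frames=[3,-,-] (faults so far: 1)
  step 2: ref 7 -> FAULT, frames=[3,7,-] (faults so far: 2)
  step 3: ref 7 -> HIT, frames=[3,7,-] (faults so far: 2)
  step 4: ref 7 -> HIT, frames=[3,7,-] (faults so far: 2)
  step 5: ref 4 -> FAULT, frames=[3,7,4] (faults so far: 3)
  step 6: ref 3 -> HIT, frames=[3,7,4] (faults so far: 3)
  step 7: ref 1 -> FAULT, evict 7, frames=[3,1,4] (faults so far: 4)
  step 8: ref 5 -> FAULT, evict 4, frames=[3,1,5] (faults so far: 5)
  step 9: ref 3 -> HIT, frames=[3,1,5] (faults so far: 5)
  LRU total faults: 5
--- Optimal ---
  step 0: ref 3 -> FAULT, frames=[3,-,-] (faults so far: 1)
  step 1: ref 3 -> HIT, frames=[3,-,-] (faults so far: 1)
  step 2: ref 7 -> FAULT, frames=[3,7,-] (faults so far: 2)
  step 3: ref 7 -> HIT, frames=[3,7,-] (faults so far: 2)
  step 4: ref 7 -> HIT, frames=[3,7,-] (faults so far: 2)
  step 5: ref 4 -> FAULT, frames=[3,7,4] (faults so far: 3)
  step 6: ref 3 -> HIT, frames=[3,7,4] (faults so far: 3)
  step 7: ref 1 -> FAULT, evict 4, frames=[3,7,1] (faults so far: 4)
  step 8: ref 5 -> FAULT, evict 1, frames=[3,7,5] (faults so far: 5)
  step 9: ref 3 -> HIT, frames=[3,7,5] (faults so far: 5)
  Optimal total faults: 5

Answer: 6 5 5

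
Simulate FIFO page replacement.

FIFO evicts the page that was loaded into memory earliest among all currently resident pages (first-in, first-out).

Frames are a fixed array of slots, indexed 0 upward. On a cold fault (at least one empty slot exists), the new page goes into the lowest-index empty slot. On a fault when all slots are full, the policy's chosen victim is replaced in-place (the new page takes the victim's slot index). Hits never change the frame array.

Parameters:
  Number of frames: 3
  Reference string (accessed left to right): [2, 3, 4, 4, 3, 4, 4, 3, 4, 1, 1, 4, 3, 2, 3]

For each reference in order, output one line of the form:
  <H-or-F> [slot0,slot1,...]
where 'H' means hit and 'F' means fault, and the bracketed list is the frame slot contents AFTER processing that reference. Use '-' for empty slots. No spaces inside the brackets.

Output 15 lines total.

F [2,-,-]
F [2,3,-]
F [2,3,4]
H [2,3,4]
H [2,3,4]
H [2,3,4]
H [2,3,4]
H [2,3,4]
H [2,3,4]
F [1,3,4]
H [1,3,4]
H [1,3,4]
H [1,3,4]
F [1,2,4]
F [1,2,3]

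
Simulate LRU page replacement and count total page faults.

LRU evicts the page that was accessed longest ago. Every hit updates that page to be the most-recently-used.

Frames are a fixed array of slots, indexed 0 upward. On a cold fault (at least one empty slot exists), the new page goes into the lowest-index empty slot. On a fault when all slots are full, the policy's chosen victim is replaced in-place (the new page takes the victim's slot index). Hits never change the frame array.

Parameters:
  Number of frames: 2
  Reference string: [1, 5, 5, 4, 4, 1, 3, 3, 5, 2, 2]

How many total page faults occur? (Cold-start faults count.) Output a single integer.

Step 0: ref 1 → FAULT, frames=[1,-]
Step 1: ref 5 → FAULT, frames=[1,5]
Step 2: ref 5 → HIT, frames=[1,5]
Step 3: ref 4 → FAULT (evict 1), frames=[4,5]
Step 4: ref 4 → HIT, frames=[4,5]
Step 5: ref 1 → FAULT (evict 5), frames=[4,1]
Step 6: ref 3 → FAULT (evict 4), frames=[3,1]
Step 7: ref 3 → HIT, frames=[3,1]
Step 8: ref 5 → FAULT (evict 1), frames=[3,5]
Step 9: ref 2 → FAULT (evict 3), frames=[2,5]
Step 10: ref 2 → HIT, frames=[2,5]
Total faults: 7

Answer: 7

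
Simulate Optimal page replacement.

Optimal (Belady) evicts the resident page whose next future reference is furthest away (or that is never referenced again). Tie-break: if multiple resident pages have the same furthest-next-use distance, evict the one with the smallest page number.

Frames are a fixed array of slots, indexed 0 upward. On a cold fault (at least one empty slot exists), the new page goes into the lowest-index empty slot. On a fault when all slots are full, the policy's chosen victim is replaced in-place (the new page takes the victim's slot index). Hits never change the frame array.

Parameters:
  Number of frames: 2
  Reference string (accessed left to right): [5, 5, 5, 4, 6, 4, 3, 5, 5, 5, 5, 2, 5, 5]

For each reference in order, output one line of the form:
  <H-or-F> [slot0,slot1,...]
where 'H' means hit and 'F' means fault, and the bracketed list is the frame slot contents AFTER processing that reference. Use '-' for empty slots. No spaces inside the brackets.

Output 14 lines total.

F [5,-]
H [5,-]
H [5,-]
F [5,4]
F [6,4]
H [6,4]
F [6,3]
F [6,5]
H [6,5]
H [6,5]
H [6,5]
F [2,5]
H [2,5]
H [2,5]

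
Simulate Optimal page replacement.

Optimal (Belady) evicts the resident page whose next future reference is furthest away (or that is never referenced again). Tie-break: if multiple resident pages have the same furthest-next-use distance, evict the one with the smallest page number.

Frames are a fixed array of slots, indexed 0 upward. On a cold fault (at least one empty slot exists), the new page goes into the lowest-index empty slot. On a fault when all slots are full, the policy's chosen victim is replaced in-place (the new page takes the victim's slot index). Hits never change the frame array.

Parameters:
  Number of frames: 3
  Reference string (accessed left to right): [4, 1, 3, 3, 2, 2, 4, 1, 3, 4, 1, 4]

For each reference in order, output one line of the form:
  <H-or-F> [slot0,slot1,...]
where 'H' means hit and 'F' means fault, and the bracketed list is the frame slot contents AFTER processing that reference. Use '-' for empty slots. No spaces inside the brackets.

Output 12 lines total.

F [4,-,-]
F [4,1,-]
F [4,1,3]
H [4,1,3]
F [4,1,2]
H [4,1,2]
H [4,1,2]
H [4,1,2]
F [4,1,3]
H [4,1,3]
H [4,1,3]
H [4,1,3]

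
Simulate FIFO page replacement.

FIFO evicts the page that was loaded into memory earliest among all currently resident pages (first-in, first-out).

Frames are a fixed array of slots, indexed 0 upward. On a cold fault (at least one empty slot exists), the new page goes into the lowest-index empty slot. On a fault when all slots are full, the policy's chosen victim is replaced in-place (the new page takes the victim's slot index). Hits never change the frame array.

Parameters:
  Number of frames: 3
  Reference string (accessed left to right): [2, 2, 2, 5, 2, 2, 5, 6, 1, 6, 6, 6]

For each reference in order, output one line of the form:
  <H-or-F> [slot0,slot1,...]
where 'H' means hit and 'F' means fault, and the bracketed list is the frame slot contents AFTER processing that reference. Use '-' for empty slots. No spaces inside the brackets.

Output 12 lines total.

F [2,-,-]
H [2,-,-]
H [2,-,-]
F [2,5,-]
H [2,5,-]
H [2,5,-]
H [2,5,-]
F [2,5,6]
F [1,5,6]
H [1,5,6]
H [1,5,6]
H [1,5,6]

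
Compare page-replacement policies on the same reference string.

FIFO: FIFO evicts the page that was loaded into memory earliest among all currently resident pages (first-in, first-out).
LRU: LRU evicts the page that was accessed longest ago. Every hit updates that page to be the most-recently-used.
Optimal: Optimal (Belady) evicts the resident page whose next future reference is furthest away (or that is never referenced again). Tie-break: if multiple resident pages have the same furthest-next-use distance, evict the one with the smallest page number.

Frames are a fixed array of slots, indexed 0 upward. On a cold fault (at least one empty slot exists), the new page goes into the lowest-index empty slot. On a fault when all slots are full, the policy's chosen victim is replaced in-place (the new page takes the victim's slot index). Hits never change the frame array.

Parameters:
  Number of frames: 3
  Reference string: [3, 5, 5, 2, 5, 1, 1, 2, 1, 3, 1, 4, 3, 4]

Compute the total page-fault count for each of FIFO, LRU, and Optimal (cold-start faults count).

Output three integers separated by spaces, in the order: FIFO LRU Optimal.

--- FIFO ---
  step 0: ref 3 -> FAULT, frames=[3,-,-] (faults so far: 1)
  step 1: ref 5 -> FAULT, frames=[3,5,-] (faults so far: 2)
  step 2: ref 5 -> HIT, frames=[3,5,-] (faults so far: 2)
  step 3: ref 2 -> FAULT, frames=[3,5,2] (faults so far: 3)
  step 4: ref 5 -> HIT, frames=[3,5,2] (faults so far: 3)
  step 5: ref 1 -> FAULT, evict 3, frames=[1,5,2] (faults so far: 4)
  step 6: ref 1 -> HIT, frames=[1,5,2] (faults so far: 4)
  step 7: ref 2 -> HIT, frames=[1,5,2] (faults so far: 4)
  step 8: ref 1 -> HIT, frames=[1,5,2] (faults so far: 4)
  step 9: ref 3 -> FAULT, evict 5, frames=[1,3,2] (faults so far: 5)
  step 10: ref 1 -> HIT, frames=[1,3,2] (faults so far: 5)
  step 11: ref 4 -> FAULT, evict 2, frames=[1,3,4] (faults so far: 6)
  step 12: ref 3 -> HIT, frames=[1,3,4] (faults so far: 6)
  step 13: ref 4 -> HIT, frames=[1,3,4] (faults so far: 6)
  FIFO total faults: 6
--- LRU ---
  step 0: ref 3 -> FAULT, frames=[3,-,-] (faults so far: 1)
  step 1: ref 5 -> FAULT, frames=[3,5,-] (faults so far: 2)
  step 2: ref 5 -> HIT, frames=[3,5,-] (faults so far: 2)
  step 3: ref 2 -> FAULT, frames=[3,5,2] (faults so far: 3)
  step 4: ref 5 -> HIT, frames=[3,5,2] (faults so far: 3)
  step 5: ref 1 -> FAULT, evict 3, frames=[1,5,2] (faults so far: 4)
  step 6: ref 1 -> HIT, frames=[1,5,2] (faults so far: 4)
  step 7: ref 2 -> HIT, frames=[1,5,2] (faults so far: 4)
  step 8: ref 1 -> HIT, frames=[1,5,2] (faults so far: 4)
  step 9: ref 3 -> FAULT, evict 5, frames=[1,3,2] (faults so far: 5)
  step 10: ref 1 -> HIT, frames=[1,3,2] (faults so far: 5)
  step 11: ref 4 -> FAULT, evict 2, frames=[1,3,4] (faults so far: 6)
  step 12: ref 3 -> HIT, frames=[1,3,4] (faults so far: 6)
  step 13: ref 4 -> HIT, frames=[1,3,4] (faults so far: 6)
  LRU total faults: 6
--- Optimal ---
  step 0: ref 3 -> FAULT, frames=[3,-,-] (faults so far: 1)
  step 1: ref 5 -> FAULT, frames=[3,5,-] (faults so far: 2)
  step 2: ref 5 -> HIT, frames=[3,5,-] (faults so far: 2)
  step 3: ref 2 -> FAULT, frames=[3,5,2] (faults so far: 3)
  step 4: ref 5 -> HIT, frames=[3,5,2] (faults so far: 3)
  step 5: ref 1 -> FAULT, evict 5, frames=[3,1,2] (faults so far: 4)
  step 6: ref 1 -> HIT, frames=[3,1,2] (faults so far: 4)
  step 7: ref 2 -> HIT, frames=[3,1,2] (faults so far: 4)
  step 8: ref 1 -> HIT, frames=[3,1,2] (faults so far: 4)
  step 9: ref 3 -> HIT, frames=[3,1,2] (faults so far: 4)
  step 10: ref 1 -> HIT, frames=[3,1,2] (faults so far: 4)
  step 11: ref 4 -> FAULT, evict 1, frames=[3,4,2] (faults so far: 5)
  step 12: ref 3 -> HIT, frames=[3,4,2] (faults so far: 5)
  step 13: ref 4 -> HIT, frames=[3,4,2] (faults so far: 5)
  Optimal total faults: 5

Answer: 6 6 5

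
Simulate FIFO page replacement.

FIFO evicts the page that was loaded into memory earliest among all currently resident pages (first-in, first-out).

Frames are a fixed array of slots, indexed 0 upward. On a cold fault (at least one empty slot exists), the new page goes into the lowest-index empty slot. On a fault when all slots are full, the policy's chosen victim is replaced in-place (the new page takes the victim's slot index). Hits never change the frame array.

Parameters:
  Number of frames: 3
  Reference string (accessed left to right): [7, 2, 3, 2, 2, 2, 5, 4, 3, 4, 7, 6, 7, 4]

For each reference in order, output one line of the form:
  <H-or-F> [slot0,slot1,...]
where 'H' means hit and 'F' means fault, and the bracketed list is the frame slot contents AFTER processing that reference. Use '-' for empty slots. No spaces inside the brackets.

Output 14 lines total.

F [7,-,-]
F [7,2,-]
F [7,2,3]
H [7,2,3]
H [7,2,3]
H [7,2,3]
F [5,2,3]
F [5,4,3]
H [5,4,3]
H [5,4,3]
F [5,4,7]
F [6,4,7]
H [6,4,7]
H [6,4,7]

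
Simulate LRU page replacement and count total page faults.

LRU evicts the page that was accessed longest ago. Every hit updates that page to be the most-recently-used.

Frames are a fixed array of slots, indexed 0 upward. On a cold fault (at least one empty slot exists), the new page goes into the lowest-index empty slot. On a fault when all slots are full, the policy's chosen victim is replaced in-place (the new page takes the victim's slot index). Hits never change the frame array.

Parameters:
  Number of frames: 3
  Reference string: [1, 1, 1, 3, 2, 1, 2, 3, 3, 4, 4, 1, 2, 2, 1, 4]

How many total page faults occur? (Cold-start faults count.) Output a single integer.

Answer: 6

Derivation:
Step 0: ref 1 → FAULT, frames=[1,-,-]
Step 1: ref 1 → HIT, frames=[1,-,-]
Step 2: ref 1 → HIT, frames=[1,-,-]
Step 3: ref 3 → FAULT, frames=[1,3,-]
Step 4: ref 2 → FAULT, frames=[1,3,2]
Step 5: ref 1 → HIT, frames=[1,3,2]
Step 6: ref 2 → HIT, frames=[1,3,2]
Step 7: ref 3 → HIT, frames=[1,3,2]
Step 8: ref 3 → HIT, frames=[1,3,2]
Step 9: ref 4 → FAULT (evict 1), frames=[4,3,2]
Step 10: ref 4 → HIT, frames=[4,3,2]
Step 11: ref 1 → FAULT (evict 2), frames=[4,3,1]
Step 12: ref 2 → FAULT (evict 3), frames=[4,2,1]
Step 13: ref 2 → HIT, frames=[4,2,1]
Step 14: ref 1 → HIT, frames=[4,2,1]
Step 15: ref 4 → HIT, frames=[4,2,1]
Total faults: 6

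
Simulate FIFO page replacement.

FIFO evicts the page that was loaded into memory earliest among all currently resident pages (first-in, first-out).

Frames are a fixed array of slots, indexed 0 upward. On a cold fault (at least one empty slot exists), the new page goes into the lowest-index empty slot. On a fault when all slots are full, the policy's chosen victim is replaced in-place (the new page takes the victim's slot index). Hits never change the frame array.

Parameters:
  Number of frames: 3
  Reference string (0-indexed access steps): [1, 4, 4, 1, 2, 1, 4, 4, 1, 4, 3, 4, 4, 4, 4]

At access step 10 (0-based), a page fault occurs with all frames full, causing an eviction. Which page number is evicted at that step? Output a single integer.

Step 0: ref 1 -> FAULT, frames=[1,-,-]
Step 1: ref 4 -> FAULT, frames=[1,4,-]
Step 2: ref 4 -> HIT, frames=[1,4,-]
Step 3: ref 1 -> HIT, frames=[1,4,-]
Step 4: ref 2 -> FAULT, frames=[1,4,2]
Step 5: ref 1 -> HIT, frames=[1,4,2]
Step 6: ref 4 -> HIT, frames=[1,4,2]
Step 7: ref 4 -> HIT, frames=[1,4,2]
Step 8: ref 1 -> HIT, frames=[1,4,2]
Step 9: ref 4 -> HIT, frames=[1,4,2]
Step 10: ref 3 -> FAULT, evict 1, frames=[3,4,2]
At step 10: evicted page 1

Answer: 1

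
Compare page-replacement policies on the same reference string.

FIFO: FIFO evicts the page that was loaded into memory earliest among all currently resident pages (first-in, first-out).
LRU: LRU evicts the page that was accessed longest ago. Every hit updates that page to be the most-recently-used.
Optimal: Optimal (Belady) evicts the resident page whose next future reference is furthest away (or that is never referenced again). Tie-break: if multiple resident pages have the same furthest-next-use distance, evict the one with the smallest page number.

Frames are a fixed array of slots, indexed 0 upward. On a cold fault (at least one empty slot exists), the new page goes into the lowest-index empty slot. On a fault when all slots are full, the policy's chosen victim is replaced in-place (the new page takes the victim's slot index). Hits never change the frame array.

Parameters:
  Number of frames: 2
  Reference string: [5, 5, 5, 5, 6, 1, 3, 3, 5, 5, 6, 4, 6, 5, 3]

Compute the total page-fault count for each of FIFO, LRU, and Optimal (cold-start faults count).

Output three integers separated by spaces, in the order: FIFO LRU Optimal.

--- FIFO ---
  step 0: ref 5 -> FAULT, frames=[5,-] (faults so far: 1)
  step 1: ref 5 -> HIT, frames=[5,-] (faults so far: 1)
  step 2: ref 5 -> HIT, frames=[5,-] (faults so far: 1)
  step 3: ref 5 -> HIT, frames=[5,-] (faults so far: 1)
  step 4: ref 6 -> FAULT, frames=[5,6] (faults so far: 2)
  step 5: ref 1 -> FAULT, evict 5, frames=[1,6] (faults so far: 3)
  step 6: ref 3 -> FAULT, evict 6, frames=[1,3] (faults so far: 4)
  step 7: ref 3 -> HIT, frames=[1,3] (faults so far: 4)
  step 8: ref 5 -> FAULT, evict 1, frames=[5,3] (faults so far: 5)
  step 9: ref 5 -> HIT, frames=[5,3] (faults so far: 5)
  step 10: ref 6 -> FAULT, evict 3, frames=[5,6] (faults so far: 6)
  step 11: ref 4 -> FAULT, evict 5, frames=[4,6] (faults so far: 7)
  step 12: ref 6 -> HIT, frames=[4,6] (faults so far: 7)
  step 13: ref 5 -> FAULT, evict 6, frames=[4,5] (faults so far: 8)
  step 14: ref 3 -> FAULT, evict 4, frames=[3,5] (faults so far: 9)
  FIFO total faults: 9
--- LRU ---
  step 0: ref 5 -> FAULT, frames=[5,-] (faults so far: 1)
  step 1: ref 5 -> HIT, frames=[5,-] (faults so far: 1)
  step 2: ref 5 -> HIT, frames=[5,-] (faults so far: 1)
  step 3: ref 5 -> HIT, frames=[5,-] (faults so far: 1)
  step 4: ref 6 -> FAULT, frames=[5,6] (faults so far: 2)
  step 5: ref 1 -> FAULT, evict 5, frames=[1,6] (faults so far: 3)
  step 6: ref 3 -> FAULT, evict 6, frames=[1,3] (faults so far: 4)
  step 7: ref 3 -> HIT, frames=[1,3] (faults so far: 4)
  step 8: ref 5 -> FAULT, evict 1, frames=[5,3] (faults so far: 5)
  step 9: ref 5 -> HIT, frames=[5,3] (faults so far: 5)
  step 10: ref 6 -> FAULT, evict 3, frames=[5,6] (faults so far: 6)
  step 11: ref 4 -> FAULT, evict 5, frames=[4,6] (faults so far: 7)
  step 12: ref 6 -> HIT, frames=[4,6] (faults so far: 7)
  step 13: ref 5 -> FAULT, evict 4, frames=[5,6] (faults so far: 8)
  step 14: ref 3 -> FAULT, evict 6, frames=[5,3] (faults so far: 9)
  LRU total faults: 9
--- Optimal ---
  step 0: ref 5 -> FAULT, frames=[5,-] (faults so far: 1)
  step 1: ref 5 -> HIT, frames=[5,-] (faults so far: 1)
  step 2: ref 5 -> HIT, frames=[5,-] (faults so far: 1)
  step 3: ref 5 -> HIT, frames=[5,-] (faults so far: 1)
  step 4: ref 6 -> FAULT, frames=[5,6] (faults so far: 2)
  step 5: ref 1 -> FAULT, evict 6, frames=[5,1] (faults so far: 3)
  step 6: ref 3 -> FAULT, evict 1, frames=[5,3] (faults so far: 4)
  step 7: ref 3 -> HIT, frames=[5,3] (faults so far: 4)
  step 8: ref 5 -> HIT, frames=[5,3] (faults so far: 4)
  step 9: ref 5 -> HIT, frames=[5,3] (faults so far: 4)
  step 10: ref 6 -> FAULT, evict 3, frames=[5,6] (faults so far: 5)
  step 11: ref 4 -> FAULT, evict 5, frames=[4,6] (faults so far: 6)
  step 12: ref 6 -> HIT, frames=[4,6] (faults so far: 6)
  step 13: ref 5 -> FAULT, evict 4, frames=[5,6] (faults so far: 7)
  step 14: ref 3 -> FAULT, evict 5, frames=[3,6] (faults so far: 8)
  Optimal total faults: 8

Answer: 9 9 8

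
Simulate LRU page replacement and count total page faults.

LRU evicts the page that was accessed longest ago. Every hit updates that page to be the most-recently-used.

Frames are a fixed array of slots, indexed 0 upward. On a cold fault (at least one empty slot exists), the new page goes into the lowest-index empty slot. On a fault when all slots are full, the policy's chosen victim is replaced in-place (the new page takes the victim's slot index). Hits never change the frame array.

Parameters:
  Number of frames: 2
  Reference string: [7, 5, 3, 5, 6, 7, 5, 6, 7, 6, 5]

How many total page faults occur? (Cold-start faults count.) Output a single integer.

Step 0: ref 7 → FAULT, frames=[7,-]
Step 1: ref 5 → FAULT, frames=[7,5]
Step 2: ref 3 → FAULT (evict 7), frames=[3,5]
Step 3: ref 5 → HIT, frames=[3,5]
Step 4: ref 6 → FAULT (evict 3), frames=[6,5]
Step 5: ref 7 → FAULT (evict 5), frames=[6,7]
Step 6: ref 5 → FAULT (evict 6), frames=[5,7]
Step 7: ref 6 → FAULT (evict 7), frames=[5,6]
Step 8: ref 7 → FAULT (evict 5), frames=[7,6]
Step 9: ref 6 → HIT, frames=[7,6]
Step 10: ref 5 → FAULT (evict 7), frames=[5,6]
Total faults: 9

Answer: 9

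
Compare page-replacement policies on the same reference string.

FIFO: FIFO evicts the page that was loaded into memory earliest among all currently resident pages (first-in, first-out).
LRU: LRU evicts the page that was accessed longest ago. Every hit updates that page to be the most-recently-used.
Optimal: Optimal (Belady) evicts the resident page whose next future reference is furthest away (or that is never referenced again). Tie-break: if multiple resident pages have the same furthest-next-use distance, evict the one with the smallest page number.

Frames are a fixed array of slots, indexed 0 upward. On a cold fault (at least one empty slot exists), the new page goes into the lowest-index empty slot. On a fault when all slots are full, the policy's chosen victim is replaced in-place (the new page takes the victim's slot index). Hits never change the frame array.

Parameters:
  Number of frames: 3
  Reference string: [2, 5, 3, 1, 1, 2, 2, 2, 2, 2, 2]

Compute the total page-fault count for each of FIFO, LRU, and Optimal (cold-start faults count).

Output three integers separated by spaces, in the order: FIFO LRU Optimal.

Answer: 5 5 4

Derivation:
--- FIFO ---
  step 0: ref 2 -> FAULT, frames=[2,-,-] (faults so far: 1)
  step 1: ref 5 -> FAULT, frames=[2,5,-] (faults so far: 2)
  step 2: ref 3 -> FAULT, frames=[2,5,3] (faults so far: 3)
  step 3: ref 1 -> FAULT, evict 2, frames=[1,5,3] (faults so far: 4)
  step 4: ref 1 -> HIT, frames=[1,5,3] (faults so far: 4)
  step 5: ref 2 -> FAULT, evict 5, frames=[1,2,3] (faults so far: 5)
  step 6: ref 2 -> HIT, frames=[1,2,3] (faults so far: 5)
  step 7: ref 2 -> HIT, frames=[1,2,3] (faults so far: 5)
  step 8: ref 2 -> HIT, frames=[1,2,3] (faults so far: 5)
  step 9: ref 2 -> HIT, frames=[1,2,3] (faults so far: 5)
  step 10: ref 2 -> HIT, frames=[1,2,3] (faults so far: 5)
  FIFO total faults: 5
--- LRU ---
  step 0: ref 2 -> FAULT, frames=[2,-,-] (faults so far: 1)
  step 1: ref 5 -> FAULT, frames=[2,5,-] (faults so far: 2)
  step 2: ref 3 -> FAULT, frames=[2,5,3] (faults so far: 3)
  step 3: ref 1 -> FAULT, evict 2, frames=[1,5,3] (faults so far: 4)
  step 4: ref 1 -> HIT, frames=[1,5,3] (faults so far: 4)
  step 5: ref 2 -> FAULT, evict 5, frames=[1,2,3] (faults so far: 5)
  step 6: ref 2 -> HIT, frames=[1,2,3] (faults so far: 5)
  step 7: ref 2 -> HIT, frames=[1,2,3] (faults so far: 5)
  step 8: ref 2 -> HIT, frames=[1,2,3] (faults so far: 5)
  step 9: ref 2 -> HIT, frames=[1,2,3] (faults so far: 5)
  step 10: ref 2 -> HIT, frames=[1,2,3] (faults so far: 5)
  LRU total faults: 5
--- Optimal ---
  step 0: ref 2 -> FAULT, frames=[2,-,-] (faults so far: 1)
  step 1: ref 5 -> FAULT, frames=[2,5,-] (faults so far: 2)
  step 2: ref 3 -> FAULT, frames=[2,5,3] (faults so far: 3)
  step 3: ref 1 -> FAULT, evict 3, frames=[2,5,1] (faults so far: 4)
  step 4: ref 1 -> HIT, frames=[2,5,1] (faults so far: 4)
  step 5: ref 2 -> HIT, frames=[2,5,1] (faults so far: 4)
  step 6: ref 2 -> HIT, frames=[2,5,1] (faults so far: 4)
  step 7: ref 2 -> HIT, frames=[2,5,1] (faults so far: 4)
  step 8: ref 2 -> HIT, frames=[2,5,1] (faults so far: 4)
  step 9: ref 2 -> HIT, frames=[2,5,1] (faults so far: 4)
  step 10: ref 2 -> HIT, frames=[2,5,1] (faults so far: 4)
  Optimal total faults: 4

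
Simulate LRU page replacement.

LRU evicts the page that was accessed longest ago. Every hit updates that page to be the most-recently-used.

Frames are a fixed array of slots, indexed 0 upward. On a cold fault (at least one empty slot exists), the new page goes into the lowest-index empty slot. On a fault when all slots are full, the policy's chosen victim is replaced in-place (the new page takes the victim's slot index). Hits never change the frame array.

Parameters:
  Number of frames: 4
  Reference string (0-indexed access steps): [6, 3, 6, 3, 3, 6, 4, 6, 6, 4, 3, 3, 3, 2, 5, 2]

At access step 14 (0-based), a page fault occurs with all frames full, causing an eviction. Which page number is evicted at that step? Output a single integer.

Step 0: ref 6 -> FAULT, frames=[6,-,-,-]
Step 1: ref 3 -> FAULT, frames=[6,3,-,-]
Step 2: ref 6 -> HIT, frames=[6,3,-,-]
Step 3: ref 3 -> HIT, frames=[6,3,-,-]
Step 4: ref 3 -> HIT, frames=[6,3,-,-]
Step 5: ref 6 -> HIT, frames=[6,3,-,-]
Step 6: ref 4 -> FAULT, frames=[6,3,4,-]
Step 7: ref 6 -> HIT, frames=[6,3,4,-]
Step 8: ref 6 -> HIT, frames=[6,3,4,-]
Step 9: ref 4 -> HIT, frames=[6,3,4,-]
Step 10: ref 3 -> HIT, frames=[6,3,4,-]
Step 11: ref 3 -> HIT, frames=[6,3,4,-]
Step 12: ref 3 -> HIT, frames=[6,3,4,-]
Step 13: ref 2 -> FAULT, frames=[6,3,4,2]
Step 14: ref 5 -> FAULT, evict 6, frames=[5,3,4,2]
At step 14: evicted page 6

Answer: 6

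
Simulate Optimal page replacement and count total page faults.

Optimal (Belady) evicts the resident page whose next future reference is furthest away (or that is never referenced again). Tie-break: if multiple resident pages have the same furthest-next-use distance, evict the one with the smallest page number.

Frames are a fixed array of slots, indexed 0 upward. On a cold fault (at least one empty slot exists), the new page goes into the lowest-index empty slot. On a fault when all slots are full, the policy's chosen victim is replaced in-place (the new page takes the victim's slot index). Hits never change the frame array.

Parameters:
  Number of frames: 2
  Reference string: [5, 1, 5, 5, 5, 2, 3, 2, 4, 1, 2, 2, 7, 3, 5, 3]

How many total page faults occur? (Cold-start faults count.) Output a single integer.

Step 0: ref 5 → FAULT, frames=[5,-]
Step 1: ref 1 → FAULT, frames=[5,1]
Step 2: ref 5 → HIT, frames=[5,1]
Step 3: ref 5 → HIT, frames=[5,1]
Step 4: ref 5 → HIT, frames=[5,1]
Step 5: ref 2 → FAULT (evict 5), frames=[2,1]
Step 6: ref 3 → FAULT (evict 1), frames=[2,3]
Step 7: ref 2 → HIT, frames=[2,3]
Step 8: ref 4 → FAULT (evict 3), frames=[2,4]
Step 9: ref 1 → FAULT (evict 4), frames=[2,1]
Step 10: ref 2 → HIT, frames=[2,1]
Step 11: ref 2 → HIT, frames=[2,1]
Step 12: ref 7 → FAULT (evict 1), frames=[2,7]
Step 13: ref 3 → FAULT (evict 2), frames=[3,7]
Step 14: ref 5 → FAULT (evict 7), frames=[3,5]
Step 15: ref 3 → HIT, frames=[3,5]
Total faults: 9

Answer: 9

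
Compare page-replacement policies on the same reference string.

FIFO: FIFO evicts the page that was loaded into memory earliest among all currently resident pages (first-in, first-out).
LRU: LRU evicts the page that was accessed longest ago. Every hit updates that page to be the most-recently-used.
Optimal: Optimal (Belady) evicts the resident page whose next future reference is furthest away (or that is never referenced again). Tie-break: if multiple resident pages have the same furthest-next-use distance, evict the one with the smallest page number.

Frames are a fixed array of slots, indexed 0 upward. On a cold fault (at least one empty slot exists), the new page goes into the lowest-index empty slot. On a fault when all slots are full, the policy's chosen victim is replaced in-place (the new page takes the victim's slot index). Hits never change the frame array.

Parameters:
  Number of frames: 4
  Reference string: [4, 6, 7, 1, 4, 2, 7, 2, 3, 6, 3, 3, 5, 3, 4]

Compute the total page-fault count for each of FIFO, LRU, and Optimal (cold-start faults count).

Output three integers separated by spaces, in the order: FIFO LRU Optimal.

--- FIFO ---
  step 0: ref 4 -> FAULT, frames=[4,-,-,-] (faults so far: 1)
  step 1: ref 6 -> FAULT, frames=[4,6,-,-] (faults so far: 2)
  step 2: ref 7 -> FAULT, frames=[4,6,7,-] (faults so far: 3)
  step 3: ref 1 -> FAULT, frames=[4,6,7,1] (faults so far: 4)
  step 4: ref 4 -> HIT, frames=[4,6,7,1] (faults so far: 4)
  step 5: ref 2 -> FAULT, evict 4, frames=[2,6,7,1] (faults so far: 5)
  step 6: ref 7 -> HIT, frames=[2,6,7,1] (faults so far: 5)
  step 7: ref 2 -> HIT, frames=[2,6,7,1] (faults so far: 5)
  step 8: ref 3 -> FAULT, evict 6, frames=[2,3,7,1] (faults so far: 6)
  step 9: ref 6 -> FAULT, evict 7, frames=[2,3,6,1] (faults so far: 7)
  step 10: ref 3 -> HIT, frames=[2,3,6,1] (faults so far: 7)
  step 11: ref 3 -> HIT, frames=[2,3,6,1] (faults so far: 7)
  step 12: ref 5 -> FAULT, evict 1, frames=[2,3,6,5] (faults so far: 8)
  step 13: ref 3 -> HIT, frames=[2,3,6,5] (faults so far: 8)
  step 14: ref 4 -> FAULT, evict 2, frames=[4,3,6,5] (faults so far: 9)
  FIFO total faults: 9
--- LRU ---
  step 0: ref 4 -> FAULT, frames=[4,-,-,-] (faults so far: 1)
  step 1: ref 6 -> FAULT, frames=[4,6,-,-] (faults so far: 2)
  step 2: ref 7 -> FAULT, frames=[4,6,7,-] (faults so far: 3)
  step 3: ref 1 -> FAULT, frames=[4,6,7,1] (faults so far: 4)
  step 4: ref 4 -> HIT, frames=[4,6,7,1] (faults so far: 4)
  step 5: ref 2 -> FAULT, evict 6, frames=[4,2,7,1] (faults so far: 5)
  step 6: ref 7 -> HIT, frames=[4,2,7,1] (faults so far: 5)
  step 7: ref 2 -> HIT, frames=[4,2,7,1] (faults so far: 5)
  step 8: ref 3 -> FAULT, evict 1, frames=[4,2,7,3] (faults so far: 6)
  step 9: ref 6 -> FAULT, evict 4, frames=[6,2,7,3] (faults so far: 7)
  step 10: ref 3 -> HIT, frames=[6,2,7,3] (faults so far: 7)
  step 11: ref 3 -> HIT, frames=[6,2,7,3] (faults so far: 7)
  step 12: ref 5 -> FAULT, evict 7, frames=[6,2,5,3] (faults so far: 8)
  step 13: ref 3 -> HIT, frames=[6,2,5,3] (faults so far: 8)
  step 14: ref 4 -> FAULT, evict 2, frames=[6,4,5,3] (faults so far: 9)
  LRU total faults: 9
--- Optimal ---
  step 0: ref 4 -> FAULT, frames=[4,-,-,-] (faults so far: 1)
  step 1: ref 6 -> FAULT, frames=[4,6,-,-] (faults so far: 2)
  step 2: ref 7 -> FAULT, frames=[4,6,7,-] (faults so far: 3)
  step 3: ref 1 -> FAULT, frames=[4,6,7,1] (faults so far: 4)
  step 4: ref 4 -> HIT, frames=[4,6,7,1] (faults so far: 4)
  step 5: ref 2 -> FAULT, evict 1, frames=[4,6,7,2] (faults so far: 5)
  step 6: ref 7 -> HIT, frames=[4,6,7,2] (faults so far: 5)
  step 7: ref 2 -> HIT, frames=[4,6,7,2] (faults so far: 5)
  step 8: ref 3 -> FAULT, evict 2, frames=[4,6,7,3] (faults so far: 6)
  step 9: ref 6 -> HIT, frames=[4,6,7,3] (faults so far: 6)
  step 10: ref 3 -> HIT, frames=[4,6,7,3] (faults so far: 6)
  step 11: ref 3 -> HIT, frames=[4,6,7,3] (faults so far: 6)
  step 12: ref 5 -> FAULT, evict 6, frames=[4,5,7,3] (faults so far: 7)
  step 13: ref 3 -> HIT, frames=[4,5,7,3] (faults so far: 7)
  step 14: ref 4 -> HIT, frames=[4,5,7,3] (faults so far: 7)
  Optimal total faults: 7

Answer: 9 9 7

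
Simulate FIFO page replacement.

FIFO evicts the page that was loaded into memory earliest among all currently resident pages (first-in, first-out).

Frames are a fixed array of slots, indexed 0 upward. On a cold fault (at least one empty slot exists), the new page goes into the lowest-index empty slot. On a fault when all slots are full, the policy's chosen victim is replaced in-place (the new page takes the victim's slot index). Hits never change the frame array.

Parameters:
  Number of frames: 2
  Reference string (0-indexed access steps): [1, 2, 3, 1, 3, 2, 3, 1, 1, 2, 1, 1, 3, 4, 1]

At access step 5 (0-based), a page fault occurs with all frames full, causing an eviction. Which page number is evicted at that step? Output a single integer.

Step 0: ref 1 -> FAULT, frames=[1,-]
Step 1: ref 2 -> FAULT, frames=[1,2]
Step 2: ref 3 -> FAULT, evict 1, frames=[3,2]
Step 3: ref 1 -> FAULT, evict 2, frames=[3,1]
Step 4: ref 3 -> HIT, frames=[3,1]
Step 5: ref 2 -> FAULT, evict 3, frames=[2,1]
At step 5: evicted page 3

Answer: 3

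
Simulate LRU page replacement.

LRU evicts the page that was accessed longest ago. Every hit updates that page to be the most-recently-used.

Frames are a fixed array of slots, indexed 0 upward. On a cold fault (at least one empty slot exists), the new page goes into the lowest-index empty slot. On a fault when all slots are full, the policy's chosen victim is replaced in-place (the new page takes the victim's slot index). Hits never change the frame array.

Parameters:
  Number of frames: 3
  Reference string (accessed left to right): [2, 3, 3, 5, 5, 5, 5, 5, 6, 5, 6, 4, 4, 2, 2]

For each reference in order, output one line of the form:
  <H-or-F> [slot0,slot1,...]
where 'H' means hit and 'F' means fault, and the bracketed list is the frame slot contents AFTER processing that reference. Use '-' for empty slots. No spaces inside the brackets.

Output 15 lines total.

F [2,-,-]
F [2,3,-]
H [2,3,-]
F [2,3,5]
H [2,3,5]
H [2,3,5]
H [2,3,5]
H [2,3,5]
F [6,3,5]
H [6,3,5]
H [6,3,5]
F [6,4,5]
H [6,4,5]
F [6,4,2]
H [6,4,2]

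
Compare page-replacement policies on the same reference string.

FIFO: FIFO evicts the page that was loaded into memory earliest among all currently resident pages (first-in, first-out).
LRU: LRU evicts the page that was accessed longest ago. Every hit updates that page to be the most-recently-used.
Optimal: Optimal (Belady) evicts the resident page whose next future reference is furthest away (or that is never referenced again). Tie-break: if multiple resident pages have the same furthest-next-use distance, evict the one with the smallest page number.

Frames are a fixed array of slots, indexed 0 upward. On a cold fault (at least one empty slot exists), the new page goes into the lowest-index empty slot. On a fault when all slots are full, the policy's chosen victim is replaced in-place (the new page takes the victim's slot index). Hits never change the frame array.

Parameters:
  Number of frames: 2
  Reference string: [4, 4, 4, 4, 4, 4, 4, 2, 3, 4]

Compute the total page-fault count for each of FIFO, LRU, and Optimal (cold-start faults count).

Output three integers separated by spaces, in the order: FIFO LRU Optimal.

Answer: 4 4 3

Derivation:
--- FIFO ---
  step 0: ref 4 -> FAULT, frames=[4,-] (faults so far: 1)
  step 1: ref 4 -> HIT, frames=[4,-] (faults so far: 1)
  step 2: ref 4 -> HIT, frames=[4,-] (faults so far: 1)
  step 3: ref 4 -> HIT, frames=[4,-] (faults so far: 1)
  step 4: ref 4 -> HIT, frames=[4,-] (faults so far: 1)
  step 5: ref 4 -> HIT, frames=[4,-] (faults so far: 1)
  step 6: ref 4 -> HIT, frames=[4,-] (faults so far: 1)
  step 7: ref 2 -> FAULT, frames=[4,2] (faults so far: 2)
  step 8: ref 3 -> FAULT, evict 4, frames=[3,2] (faults so far: 3)
  step 9: ref 4 -> FAULT, evict 2, frames=[3,4] (faults so far: 4)
  FIFO total faults: 4
--- LRU ---
  step 0: ref 4 -> FAULT, frames=[4,-] (faults so far: 1)
  step 1: ref 4 -> HIT, frames=[4,-] (faults so far: 1)
  step 2: ref 4 -> HIT, frames=[4,-] (faults so far: 1)
  step 3: ref 4 -> HIT, frames=[4,-] (faults so far: 1)
  step 4: ref 4 -> HIT, frames=[4,-] (faults so far: 1)
  step 5: ref 4 -> HIT, frames=[4,-] (faults so far: 1)
  step 6: ref 4 -> HIT, frames=[4,-] (faults so far: 1)
  step 7: ref 2 -> FAULT, frames=[4,2] (faults so far: 2)
  step 8: ref 3 -> FAULT, evict 4, frames=[3,2] (faults so far: 3)
  step 9: ref 4 -> FAULT, evict 2, frames=[3,4] (faults so far: 4)
  LRU total faults: 4
--- Optimal ---
  step 0: ref 4 -> FAULT, frames=[4,-] (faults so far: 1)
  step 1: ref 4 -> HIT, frames=[4,-] (faults so far: 1)
  step 2: ref 4 -> HIT, frames=[4,-] (faults so far: 1)
  step 3: ref 4 -> HIT, frames=[4,-] (faults so far: 1)
  step 4: ref 4 -> HIT, frames=[4,-] (faults so far: 1)
  step 5: ref 4 -> HIT, frames=[4,-] (faults so far: 1)
  step 6: ref 4 -> HIT, frames=[4,-] (faults so far: 1)
  step 7: ref 2 -> FAULT, frames=[4,2] (faults so far: 2)
  step 8: ref 3 -> FAULT, evict 2, frames=[4,3] (faults so far: 3)
  step 9: ref 4 -> HIT, frames=[4,3] (faults so far: 3)
  Optimal total faults: 3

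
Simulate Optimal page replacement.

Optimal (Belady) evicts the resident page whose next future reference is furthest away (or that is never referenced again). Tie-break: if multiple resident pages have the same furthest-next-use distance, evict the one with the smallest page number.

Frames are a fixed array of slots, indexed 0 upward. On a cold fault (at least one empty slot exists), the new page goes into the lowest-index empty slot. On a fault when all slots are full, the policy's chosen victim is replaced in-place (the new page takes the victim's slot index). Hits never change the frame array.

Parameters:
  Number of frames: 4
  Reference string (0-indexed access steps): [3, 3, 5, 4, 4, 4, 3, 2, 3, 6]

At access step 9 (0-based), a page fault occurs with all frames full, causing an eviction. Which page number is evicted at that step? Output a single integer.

Answer: 2

Derivation:
Step 0: ref 3 -> FAULT, frames=[3,-,-,-]
Step 1: ref 3 -> HIT, frames=[3,-,-,-]
Step 2: ref 5 -> FAULT, frames=[3,5,-,-]
Step 3: ref 4 -> FAULT, frames=[3,5,4,-]
Step 4: ref 4 -> HIT, frames=[3,5,4,-]
Step 5: ref 4 -> HIT, frames=[3,5,4,-]
Step 6: ref 3 -> HIT, frames=[3,5,4,-]
Step 7: ref 2 -> FAULT, frames=[3,5,4,2]
Step 8: ref 3 -> HIT, frames=[3,5,4,2]
Step 9: ref 6 -> FAULT, evict 2, frames=[3,5,4,6]
At step 9: evicted page 2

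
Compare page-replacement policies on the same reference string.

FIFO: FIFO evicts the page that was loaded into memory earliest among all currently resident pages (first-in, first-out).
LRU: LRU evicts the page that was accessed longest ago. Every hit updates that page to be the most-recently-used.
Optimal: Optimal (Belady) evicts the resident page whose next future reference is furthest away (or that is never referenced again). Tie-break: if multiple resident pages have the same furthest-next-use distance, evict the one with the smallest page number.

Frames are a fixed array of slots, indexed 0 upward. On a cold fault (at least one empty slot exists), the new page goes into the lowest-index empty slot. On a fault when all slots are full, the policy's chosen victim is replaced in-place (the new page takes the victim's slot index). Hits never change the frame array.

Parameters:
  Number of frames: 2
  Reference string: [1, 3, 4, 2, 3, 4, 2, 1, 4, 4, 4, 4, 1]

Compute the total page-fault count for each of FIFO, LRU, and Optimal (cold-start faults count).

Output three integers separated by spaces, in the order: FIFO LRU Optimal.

--- FIFO ---
  step 0: ref 1 -> FAULT, frames=[1,-] (faults so far: 1)
  step 1: ref 3 -> FAULT, frames=[1,3] (faults so far: 2)
  step 2: ref 4 -> FAULT, evict 1, frames=[4,3] (faults so far: 3)
  step 3: ref 2 -> FAULT, evict 3, frames=[4,2] (faults so far: 4)
  step 4: ref 3 -> FAULT, evict 4, frames=[3,2] (faults so far: 5)
  step 5: ref 4 -> FAULT, evict 2, frames=[3,4] (faults so far: 6)
  step 6: ref 2 -> FAULT, evict 3, frames=[2,4] (faults so far: 7)
  step 7: ref 1 -> FAULT, evict 4, frames=[2,1] (faults so far: 8)
  step 8: ref 4 -> FAULT, evict 2, frames=[4,1] (faults so far: 9)
  step 9: ref 4 -> HIT, frames=[4,1] (faults so far: 9)
  step 10: ref 4 -> HIT, frames=[4,1] (faults so far: 9)
  step 11: ref 4 -> HIT, frames=[4,1] (faults so far: 9)
  step 12: ref 1 -> HIT, frames=[4,1] (faults so far: 9)
  FIFO total faults: 9
--- LRU ---
  step 0: ref 1 -> FAULT, frames=[1,-] (faults so far: 1)
  step 1: ref 3 -> FAULT, frames=[1,3] (faults so far: 2)
  step 2: ref 4 -> FAULT, evict 1, frames=[4,3] (faults so far: 3)
  step 3: ref 2 -> FAULT, evict 3, frames=[4,2] (faults so far: 4)
  step 4: ref 3 -> FAULT, evict 4, frames=[3,2] (faults so far: 5)
  step 5: ref 4 -> FAULT, evict 2, frames=[3,4] (faults so far: 6)
  step 6: ref 2 -> FAULT, evict 3, frames=[2,4] (faults so far: 7)
  step 7: ref 1 -> FAULT, evict 4, frames=[2,1] (faults so far: 8)
  step 8: ref 4 -> FAULT, evict 2, frames=[4,1] (faults so far: 9)
  step 9: ref 4 -> HIT, frames=[4,1] (faults so far: 9)
  step 10: ref 4 -> HIT, frames=[4,1] (faults so far: 9)
  step 11: ref 4 -> HIT, frames=[4,1] (faults so far: 9)
  step 12: ref 1 -> HIT, frames=[4,1] (faults so far: 9)
  LRU total faults: 9
--- Optimal ---
  step 0: ref 1 -> FAULT, frames=[1,-] (faults so far: 1)
  step 1: ref 3 -> FAULT, frames=[1,3] (faults so far: 2)
  step 2: ref 4 -> FAULT, evict 1, frames=[4,3] (faults so far: 3)
  step 3: ref 2 -> FAULT, evict 4, frames=[2,3] (faults so far: 4)
  step 4: ref 3 -> HIT, frames=[2,3] (faults so far: 4)
  step 5: ref 4 -> FAULT, evict 3, frames=[2,4] (faults so far: 5)
  step 6: ref 2 -> HIT, frames=[2,4] (faults so far: 5)
  step 7: ref 1 -> FAULT, evict 2, frames=[1,4] (faults so far: 6)
  step 8: ref 4 -> HIT, frames=[1,4] (faults so far: 6)
  step 9: ref 4 -> HIT, frames=[1,4] (faults so far: 6)
  step 10: ref 4 -> HIT, frames=[1,4] (faults so far: 6)
  step 11: ref 4 -> HIT, frames=[1,4] (faults so far: 6)
  step 12: ref 1 -> HIT, frames=[1,4] (faults so far: 6)
  Optimal total faults: 6

Answer: 9 9 6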